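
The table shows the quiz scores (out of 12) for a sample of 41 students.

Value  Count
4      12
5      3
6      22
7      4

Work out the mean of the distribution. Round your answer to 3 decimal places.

5.439

Values: 4, 5, 6, 7
Σfx = 12×4 + 3×5 + 22×6 + 4×7 = 223
n = Σf = 41
Mean = 223 / 41 = 5.4390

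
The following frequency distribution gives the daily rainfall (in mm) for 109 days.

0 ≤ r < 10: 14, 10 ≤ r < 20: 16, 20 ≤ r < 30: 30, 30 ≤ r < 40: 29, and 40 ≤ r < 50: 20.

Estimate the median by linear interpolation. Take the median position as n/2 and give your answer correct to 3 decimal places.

28.167

Cumulative frequencies: 14, 30, 60, 89, 109
n = 109; position = n/2 = 54.5.
This falls in the class 20 ≤ r < 30: L = 20, F = 30, f = 30, h = 10.
Median ≈ 20 + ((54.5 − 30) / 30) × 10 = 28.1667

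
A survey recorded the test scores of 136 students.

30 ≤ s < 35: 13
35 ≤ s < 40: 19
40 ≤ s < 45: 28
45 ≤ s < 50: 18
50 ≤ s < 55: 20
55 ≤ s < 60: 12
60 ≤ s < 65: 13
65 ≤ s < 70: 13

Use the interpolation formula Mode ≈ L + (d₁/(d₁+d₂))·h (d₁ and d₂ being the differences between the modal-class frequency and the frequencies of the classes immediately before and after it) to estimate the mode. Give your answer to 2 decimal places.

42.37

Modal class: 40 ≤ s < 45 (highest frequency 28).
d₁ = 28 − 19 = 9, d₂ = 28 − 18 = 10
Mode ≈ 40 + (9/(9+10)) × 5 = 40 + 2.3684 = 42.3684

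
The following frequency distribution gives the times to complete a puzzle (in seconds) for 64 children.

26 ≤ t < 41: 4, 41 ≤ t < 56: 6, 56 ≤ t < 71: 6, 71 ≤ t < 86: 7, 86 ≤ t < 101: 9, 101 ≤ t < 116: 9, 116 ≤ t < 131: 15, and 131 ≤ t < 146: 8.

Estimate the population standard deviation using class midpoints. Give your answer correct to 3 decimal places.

Midpoints: 33.5, 48.5, 63.5, 78.5, 93.5, 108.5, 123.5, 138.5
n = 64, Σfm = 6134, mean = 95.8438
Σfm² = 652804
Σf(m − x̄)² = Σfm² − (Σfm)²/n = 652804 − 6134²/64 = 64898.4375
Population variance = 64898.4375 / 64 = 1014.0381
Standard deviation = √1014.0381 = 31.8440

31.844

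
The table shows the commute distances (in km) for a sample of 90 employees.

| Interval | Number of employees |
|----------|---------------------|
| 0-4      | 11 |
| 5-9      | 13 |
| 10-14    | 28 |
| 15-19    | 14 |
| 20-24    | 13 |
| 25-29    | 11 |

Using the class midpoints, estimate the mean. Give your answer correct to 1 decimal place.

14.1

Midpoints: 2, 7, 12, 17, 22, 27
Σfm = 11×2 + 13×7 + 28×12 + 14×17 + 13×22 + 11×27 = 1270
n = Σf = 90
Mean = 1270 / 90 = 14.1111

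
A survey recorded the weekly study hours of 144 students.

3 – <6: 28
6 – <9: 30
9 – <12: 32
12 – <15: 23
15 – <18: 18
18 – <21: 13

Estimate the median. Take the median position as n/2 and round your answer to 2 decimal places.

Cumulative frequencies: 28, 58, 90, 113, 131, 144
n = 144; position = n/2 = 72.
This falls in the class 9 – <12: L = 9, F = 58, f = 32, h = 3.
Median ≈ 9 + ((72 − 58) / 32) × 3 = 10.3125

10.31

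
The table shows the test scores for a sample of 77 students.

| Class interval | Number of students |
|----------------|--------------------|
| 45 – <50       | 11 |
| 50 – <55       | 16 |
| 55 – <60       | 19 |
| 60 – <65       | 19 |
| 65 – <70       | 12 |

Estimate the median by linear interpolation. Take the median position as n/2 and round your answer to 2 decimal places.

Cumulative frequencies: 11, 27, 46, 65, 77
n = 77; position = n/2 = 38.5.
This falls in the class 55 – <60: L = 55, F = 27, f = 19, h = 5.
Median ≈ 55 + ((38.5 − 27) / 19) × 5 = 58.0263

58.03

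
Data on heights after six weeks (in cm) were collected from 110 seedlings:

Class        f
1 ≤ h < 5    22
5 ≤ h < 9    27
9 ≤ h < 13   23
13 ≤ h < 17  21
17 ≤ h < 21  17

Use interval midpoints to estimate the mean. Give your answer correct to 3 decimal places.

Midpoints: 3, 7, 11, 15, 19
Σfm = 22×3 + 27×7 + 23×11 + 21×15 + 17×19 = 1146
n = Σf = 110
Mean = 1146 / 110 = 10.4182

10.418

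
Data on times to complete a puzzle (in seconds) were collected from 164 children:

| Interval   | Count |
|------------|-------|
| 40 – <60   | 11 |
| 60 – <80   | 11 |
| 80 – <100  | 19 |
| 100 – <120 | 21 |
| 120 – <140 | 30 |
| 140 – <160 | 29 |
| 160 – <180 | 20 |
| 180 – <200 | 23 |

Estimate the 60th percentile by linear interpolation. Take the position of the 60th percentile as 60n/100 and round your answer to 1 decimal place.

Cumulative frequencies: 11, 22, 41, 62, 92, 121, 141, 164
n = 164; position = 60n/100 = 98.4.
This falls in the class 140 – <160: L = 140, F = 92, f = 29, h = 20.
60th percentile ≈ 140 + ((98.4 − 92) / 29) × 20 = 144.4138

144.4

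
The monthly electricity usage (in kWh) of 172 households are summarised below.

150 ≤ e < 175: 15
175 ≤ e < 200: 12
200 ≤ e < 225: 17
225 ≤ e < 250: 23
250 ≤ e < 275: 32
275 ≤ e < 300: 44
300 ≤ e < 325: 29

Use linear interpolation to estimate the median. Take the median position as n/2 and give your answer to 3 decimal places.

264.844

Cumulative frequencies: 15, 27, 44, 67, 99, 143, 172
n = 172; position = n/2 = 86.
This falls in the class 250 ≤ e < 275: L = 250, F = 67, f = 32, h = 25.
Median ≈ 250 + ((86 − 67) / 32) × 25 = 264.8438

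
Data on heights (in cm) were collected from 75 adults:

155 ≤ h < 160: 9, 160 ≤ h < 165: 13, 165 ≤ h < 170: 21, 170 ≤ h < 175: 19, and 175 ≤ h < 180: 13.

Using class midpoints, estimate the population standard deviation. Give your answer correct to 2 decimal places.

Midpoints: 157.5, 162.5, 167.5, 172.5, 177.5
n = 75, Σfm = 12632.5, mean = 168.4333
Σfm² = 2130668.75
Σf(m − x̄)² = Σfm² − (Σfm)²/n = 2130668.75 − 12632.5²/75 = 2934.6667
Population variance = 2934.6667 / 75 = 39.1289
Standard deviation = √39.1289 = 6.2553

6.26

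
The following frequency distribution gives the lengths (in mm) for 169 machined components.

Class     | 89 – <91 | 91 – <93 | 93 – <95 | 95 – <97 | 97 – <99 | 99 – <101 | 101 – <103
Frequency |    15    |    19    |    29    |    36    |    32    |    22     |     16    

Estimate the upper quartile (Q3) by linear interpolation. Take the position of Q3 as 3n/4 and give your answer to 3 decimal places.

98.734

Cumulative frequencies: 15, 34, 63, 99, 131, 153, 169
n = 169; position = 3n/4 = 126.75.
This falls in the class 97 – <99: L = 97, F = 99, f = 32, h = 2.
Upper quartile ≈ 97 + ((126.75 − 99) / 32) × 2 = 98.7344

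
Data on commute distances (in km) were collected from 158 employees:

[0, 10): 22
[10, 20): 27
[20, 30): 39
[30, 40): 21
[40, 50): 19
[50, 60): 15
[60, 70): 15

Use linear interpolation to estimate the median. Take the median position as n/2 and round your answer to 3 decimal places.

27.692

Cumulative frequencies: 22, 49, 88, 109, 128, 143, 158
n = 158; position = n/2 = 79.
This falls in the class [20, 30): L = 20, F = 49, f = 39, h = 10.
Median ≈ 20 + ((79 − 49) / 39) × 10 = 27.6923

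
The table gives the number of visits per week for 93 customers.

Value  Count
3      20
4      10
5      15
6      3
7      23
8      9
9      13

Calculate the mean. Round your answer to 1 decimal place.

Values: 3, 4, 5, 6, 7, 8, 9
Σfx = 20×3 + 10×4 + 15×5 + 3×6 + 23×7 + 9×8 + 13×9 = 543
n = Σf = 93
Mean = 543 / 93 = 5.8387

5.8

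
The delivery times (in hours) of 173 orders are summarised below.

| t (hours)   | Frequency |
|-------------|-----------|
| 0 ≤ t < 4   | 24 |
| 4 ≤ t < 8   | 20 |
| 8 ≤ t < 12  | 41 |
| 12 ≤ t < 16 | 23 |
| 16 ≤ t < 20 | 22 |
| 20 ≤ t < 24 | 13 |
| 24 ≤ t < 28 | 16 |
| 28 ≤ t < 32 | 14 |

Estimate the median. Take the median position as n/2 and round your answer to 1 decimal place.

12.3

Cumulative frequencies: 24, 44, 85, 108, 130, 143, 159, 173
n = 173; position = n/2 = 86.5.
This falls in the class 12 ≤ t < 16: L = 12, F = 85, f = 23, h = 4.
Median ≈ 12 + ((86.5 − 85) / 23) × 4 = 12.2609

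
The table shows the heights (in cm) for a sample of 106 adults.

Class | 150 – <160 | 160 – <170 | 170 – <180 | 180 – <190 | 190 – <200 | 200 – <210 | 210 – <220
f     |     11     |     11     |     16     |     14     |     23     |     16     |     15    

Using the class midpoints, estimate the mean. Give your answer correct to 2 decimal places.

Midpoints: 155, 165, 175, 185, 195, 205, 215
Σfm = 11×155 + 11×165 + 16×175 + 14×185 + 23×195 + 16×205 + 15×215 = 19900
n = Σf = 106
Mean = 19900 / 106 = 187.7358

187.74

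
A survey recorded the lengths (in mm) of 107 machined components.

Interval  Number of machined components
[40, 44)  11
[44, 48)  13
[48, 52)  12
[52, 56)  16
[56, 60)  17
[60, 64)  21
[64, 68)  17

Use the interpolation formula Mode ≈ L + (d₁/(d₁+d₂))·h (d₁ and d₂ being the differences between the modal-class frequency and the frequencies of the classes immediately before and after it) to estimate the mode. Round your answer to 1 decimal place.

62.0

Modal class: [60, 64) (highest frequency 21).
d₁ = 21 − 17 = 4, d₂ = 21 − 17 = 4
Mode ≈ 60 + (4/(4+4)) × 4 = 60 + 2.0000 = 62.0000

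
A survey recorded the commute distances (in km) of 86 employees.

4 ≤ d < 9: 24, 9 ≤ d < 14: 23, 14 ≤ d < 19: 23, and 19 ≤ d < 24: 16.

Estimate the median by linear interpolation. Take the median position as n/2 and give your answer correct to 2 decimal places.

13.13

Cumulative frequencies: 24, 47, 70, 86
n = 86; position = n/2 = 43.
This falls in the class 9 ≤ d < 14: L = 9, F = 24, f = 23, h = 5.
Median ≈ 9 + ((43 − 24) / 23) × 5 = 13.1304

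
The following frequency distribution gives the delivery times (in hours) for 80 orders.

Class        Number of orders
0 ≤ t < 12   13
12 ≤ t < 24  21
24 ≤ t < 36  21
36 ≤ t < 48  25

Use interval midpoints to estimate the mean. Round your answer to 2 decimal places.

26.70

Midpoints: 6, 18, 30, 42
Σfm = 13×6 + 21×18 + 21×30 + 25×42 = 2136
n = Σf = 80
Mean = 2136 / 80 = 26.7000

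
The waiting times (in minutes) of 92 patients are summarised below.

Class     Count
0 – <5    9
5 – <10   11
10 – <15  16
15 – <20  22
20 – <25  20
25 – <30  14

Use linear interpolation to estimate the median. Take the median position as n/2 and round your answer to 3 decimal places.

17.273

Cumulative frequencies: 9, 20, 36, 58, 78, 92
n = 92; position = n/2 = 46.
This falls in the class 15 – <20: L = 15, F = 36, f = 22, h = 5.
Median ≈ 15 + ((46 − 36) / 22) × 5 = 17.2727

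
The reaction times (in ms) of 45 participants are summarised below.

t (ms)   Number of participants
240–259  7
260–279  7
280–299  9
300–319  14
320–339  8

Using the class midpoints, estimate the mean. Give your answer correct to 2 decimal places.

293.50

Midpoints: 249.5, 269.5, 289.5, 309.5, 329.5
Σfm = 7×249.5 + 7×269.5 + 9×289.5 + 14×309.5 + 8×329.5 = 13207.5
n = Σf = 45
Mean = 13207.5 / 45 = 293.5000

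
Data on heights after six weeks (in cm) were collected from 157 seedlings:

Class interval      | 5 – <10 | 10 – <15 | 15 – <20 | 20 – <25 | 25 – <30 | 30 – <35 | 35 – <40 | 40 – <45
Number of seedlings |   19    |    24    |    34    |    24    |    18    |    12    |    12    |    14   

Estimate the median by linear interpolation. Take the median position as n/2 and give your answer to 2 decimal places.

Cumulative frequencies: 19, 43, 77, 101, 119, 131, 143, 157
n = 157; position = n/2 = 78.5.
This falls in the class 20 – <25: L = 20, F = 77, f = 24, h = 5.
Median ≈ 20 + ((78.5 − 77) / 24) × 5 = 20.3125

20.31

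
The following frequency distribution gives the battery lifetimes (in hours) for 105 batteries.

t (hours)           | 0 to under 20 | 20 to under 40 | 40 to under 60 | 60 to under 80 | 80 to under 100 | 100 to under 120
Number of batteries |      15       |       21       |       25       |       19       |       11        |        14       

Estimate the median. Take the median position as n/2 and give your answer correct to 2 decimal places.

Cumulative frequencies: 15, 36, 61, 80, 91, 105
n = 105; position = n/2 = 52.5.
This falls in the class 40 to under 60: L = 40, F = 36, f = 25, h = 20.
Median ≈ 40 + ((52.5 − 36) / 25) × 20 = 53.2000

53.20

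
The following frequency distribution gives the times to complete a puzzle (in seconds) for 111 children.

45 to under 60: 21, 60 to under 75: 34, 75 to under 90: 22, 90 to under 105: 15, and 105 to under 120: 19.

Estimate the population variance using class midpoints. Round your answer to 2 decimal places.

Midpoints: 52.5, 67.5, 82.5, 97.5, 112.5
n = 111, Σfm = 8812.5, mean = 79.3919
Σfm² = 745593.75
Σf(m − x̄)² = Σfm² − (Σfm)²/n = 745593.75 − 8812.5²/111 = 45952.7027
Population variance = 45952.7027 / 111 = 413.9883

413.99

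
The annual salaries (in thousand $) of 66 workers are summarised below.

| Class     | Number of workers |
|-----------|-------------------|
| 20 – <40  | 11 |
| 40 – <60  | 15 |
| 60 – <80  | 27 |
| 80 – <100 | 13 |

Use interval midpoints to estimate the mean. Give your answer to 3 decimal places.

62.727

Midpoints: 30, 50, 70, 90
Σfm = 11×30 + 15×50 + 27×70 + 13×90 = 4140
n = Σf = 66
Mean = 4140 / 66 = 62.7273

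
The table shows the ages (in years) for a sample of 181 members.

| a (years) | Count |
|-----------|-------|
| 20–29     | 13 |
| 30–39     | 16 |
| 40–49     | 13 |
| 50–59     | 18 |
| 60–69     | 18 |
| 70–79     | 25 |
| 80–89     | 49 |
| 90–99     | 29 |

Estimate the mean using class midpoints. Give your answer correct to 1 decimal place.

68.1

Midpoints: 24.5, 34.5, 44.5, 54.5, 64.5, 74.5, 84.5, 94.5
Σfm = 13×24.5 + 16×34.5 + 13×44.5 + 18×54.5 + 18×64.5 + 25×74.5 + 49×84.5 + 29×94.5 = 12334.5
n = Σf = 181
Mean = 12334.5 / 181 = 68.1464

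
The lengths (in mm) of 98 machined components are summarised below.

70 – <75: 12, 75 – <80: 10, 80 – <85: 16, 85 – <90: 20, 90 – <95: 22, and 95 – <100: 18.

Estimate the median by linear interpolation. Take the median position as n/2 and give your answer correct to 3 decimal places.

87.750

Cumulative frequencies: 12, 22, 38, 58, 80, 98
n = 98; position = n/2 = 49.
This falls in the class 85 – <90: L = 85, F = 38, f = 20, h = 5.
Median ≈ 85 + ((49 − 38) / 20) × 5 = 87.7500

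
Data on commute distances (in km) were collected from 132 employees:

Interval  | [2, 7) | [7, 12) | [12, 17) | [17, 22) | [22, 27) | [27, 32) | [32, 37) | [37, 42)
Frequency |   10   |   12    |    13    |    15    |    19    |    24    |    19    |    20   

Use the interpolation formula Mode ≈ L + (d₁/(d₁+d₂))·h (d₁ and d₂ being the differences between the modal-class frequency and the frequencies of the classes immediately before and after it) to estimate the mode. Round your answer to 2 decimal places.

Modal class: [27, 32) (highest frequency 24).
d₁ = 24 − 19 = 5, d₂ = 24 − 19 = 5
Mode ≈ 27 + (5/(5+5)) × 5 = 27 + 2.5000 = 29.5000

29.50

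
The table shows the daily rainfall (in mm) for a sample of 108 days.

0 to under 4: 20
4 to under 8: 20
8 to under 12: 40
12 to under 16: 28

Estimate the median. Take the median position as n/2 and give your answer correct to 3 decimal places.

Cumulative frequencies: 20, 40, 80, 108
n = 108; position = n/2 = 54.
This falls in the class 8 to under 12: L = 8, F = 40, f = 40, h = 4.
Median ≈ 8 + ((54 − 40) / 40) × 4 = 9.4000

9.400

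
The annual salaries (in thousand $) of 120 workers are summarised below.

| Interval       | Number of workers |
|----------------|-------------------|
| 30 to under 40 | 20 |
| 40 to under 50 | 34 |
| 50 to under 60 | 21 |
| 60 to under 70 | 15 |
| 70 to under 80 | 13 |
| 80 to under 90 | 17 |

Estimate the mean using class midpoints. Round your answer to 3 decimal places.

Midpoints: 35, 45, 55, 65, 75, 85
Σfm = 20×35 + 34×45 + 21×55 + 15×65 + 13×75 + 17×85 = 6780
n = Σf = 120
Mean = 6780 / 120 = 56.5000

56.500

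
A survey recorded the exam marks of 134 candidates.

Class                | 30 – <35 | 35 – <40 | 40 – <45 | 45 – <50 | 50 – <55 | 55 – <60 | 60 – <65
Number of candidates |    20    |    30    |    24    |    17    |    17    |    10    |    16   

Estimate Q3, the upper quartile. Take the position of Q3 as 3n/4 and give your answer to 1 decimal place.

52.8

Cumulative frequencies: 20, 50, 74, 91, 108, 118, 134
n = 134; position = 3n/4 = 100.5.
This falls in the class 50 – <55: L = 50, F = 91, f = 17, h = 5.
Upper quartile ≈ 50 + ((100.5 − 91) / 17) × 5 = 52.7941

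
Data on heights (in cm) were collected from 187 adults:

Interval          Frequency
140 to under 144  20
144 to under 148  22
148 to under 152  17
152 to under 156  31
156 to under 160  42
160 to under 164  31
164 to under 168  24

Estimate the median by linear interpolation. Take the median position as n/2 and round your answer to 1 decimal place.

156.3

Cumulative frequencies: 20, 42, 59, 90, 132, 163, 187
n = 187; position = n/2 = 93.5.
This falls in the class 156 to under 160: L = 156, F = 90, f = 42, h = 4.
Median ≈ 156 + ((93.5 − 90) / 42) × 4 = 156.3333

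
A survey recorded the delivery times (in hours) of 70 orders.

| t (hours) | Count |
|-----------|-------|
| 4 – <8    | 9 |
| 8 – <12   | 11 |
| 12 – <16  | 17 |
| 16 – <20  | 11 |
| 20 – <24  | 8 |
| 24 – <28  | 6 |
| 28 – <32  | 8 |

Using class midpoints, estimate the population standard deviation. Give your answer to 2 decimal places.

7.39

Midpoints: 6, 10, 14, 18, 22, 26, 30
n = 70, Σfm = 1172, mean = 16.7429
Σfm² = 23448
Σf(m − x̄)² = Σfm² − (Σfm)²/n = 23448 − 1172²/70 = 3825.3714
Population variance = 3825.3714 / 70 = 54.6482
Standard deviation = √54.6482 = 7.3924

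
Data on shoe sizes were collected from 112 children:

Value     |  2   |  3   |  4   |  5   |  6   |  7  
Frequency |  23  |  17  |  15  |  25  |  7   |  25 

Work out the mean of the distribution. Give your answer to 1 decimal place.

Values: 2, 3, 4, 5, 6, 7
Σfx = 23×2 + 17×3 + 15×4 + 25×5 + 7×6 + 25×7 = 499
n = Σf = 112
Mean = 499 / 112 = 4.4554

4.5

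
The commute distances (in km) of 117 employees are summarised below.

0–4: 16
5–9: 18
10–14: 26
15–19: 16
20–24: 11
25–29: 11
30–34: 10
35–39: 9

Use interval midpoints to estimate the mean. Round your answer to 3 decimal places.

Midpoints: 2, 7, 12, 17, 22, 27, 32, 37
Σfm = 16×2 + 18×7 + 26×12 + 16×17 + 11×22 + 11×27 + 10×32 + 9×37 = 1934
n = Σf = 117
Mean = 1934 / 117 = 16.5299

16.530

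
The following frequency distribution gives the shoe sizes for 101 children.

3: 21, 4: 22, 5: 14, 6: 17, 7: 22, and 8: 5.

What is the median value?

Cumulative frequencies: 21, 43, 57, 74, 96, 101
n = 101, so the median is the value in position (n+1)/2 = 51.
Position 51 falls at value 5.

5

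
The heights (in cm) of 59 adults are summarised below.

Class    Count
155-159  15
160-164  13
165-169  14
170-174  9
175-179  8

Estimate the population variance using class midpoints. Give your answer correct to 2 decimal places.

Midpoints: 157, 162, 167, 172, 177
n = 59, Σfm = 9763, mean = 165.4746
Σfm² = 1618241
Σf(m − x̄)² = Σfm² − (Σfm)²/n = 1618241 − 9763²/59 = 2712.7119
Population variance = 2712.7119 / 59 = 45.9782

45.98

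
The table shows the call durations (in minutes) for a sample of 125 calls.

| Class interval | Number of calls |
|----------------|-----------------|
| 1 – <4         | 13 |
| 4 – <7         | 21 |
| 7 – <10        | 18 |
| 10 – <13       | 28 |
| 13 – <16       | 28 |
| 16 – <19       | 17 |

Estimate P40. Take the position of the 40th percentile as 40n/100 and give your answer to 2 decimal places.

9.67

Cumulative frequencies: 13, 34, 52, 80, 108, 125
n = 125; position = 40n/100 = 50.
This falls in the class 7 – <10: L = 7, F = 34, f = 18, h = 3.
40th percentile ≈ 7 + ((50 − 34) / 18) × 3 = 9.6667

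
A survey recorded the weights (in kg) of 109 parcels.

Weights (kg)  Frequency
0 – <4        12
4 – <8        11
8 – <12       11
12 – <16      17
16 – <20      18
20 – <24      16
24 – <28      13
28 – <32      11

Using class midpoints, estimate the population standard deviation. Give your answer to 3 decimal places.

8.571

Midpoints: 2, 6, 10, 14, 18, 22, 26, 30
n = 109, Σfm = 1782, mean = 16.3486
Σfm² = 37140
Σf(m − x̄)² = Σfm² − (Σfm)²/n = 37140 − 1782²/109 = 8006.7523
Population variance = 8006.7523 / 109 = 73.4564
Standard deviation = √73.4564 = 8.5707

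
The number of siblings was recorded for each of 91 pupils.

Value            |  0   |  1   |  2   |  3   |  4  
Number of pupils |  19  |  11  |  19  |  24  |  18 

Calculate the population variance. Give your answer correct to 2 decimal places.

Values: 0, 1, 2, 3, 4
n = 91, Σfx = 193, mean = 2.1209
Σfx² = 591
Σf(x − x̄)² = Σfx² − (Σfx)²/n = 591 − 193²/91 = 181.6703
Population variance = 181.6703 / 91 = 1.9964

2.00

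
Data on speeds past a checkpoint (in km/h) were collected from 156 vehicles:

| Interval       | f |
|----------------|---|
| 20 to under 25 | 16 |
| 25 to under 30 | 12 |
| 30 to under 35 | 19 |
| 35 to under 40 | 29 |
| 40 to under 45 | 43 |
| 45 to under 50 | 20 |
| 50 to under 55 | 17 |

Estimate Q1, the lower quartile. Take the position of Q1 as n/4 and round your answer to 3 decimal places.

Cumulative frequencies: 16, 28, 47, 76, 119, 139, 156
n = 156; position = n/4 = 39.
This falls in the class 30 to under 35: L = 30, F = 28, f = 19, h = 5.
Lower quartile ≈ 30 + ((39 − 28) / 19) × 5 = 32.8947

32.895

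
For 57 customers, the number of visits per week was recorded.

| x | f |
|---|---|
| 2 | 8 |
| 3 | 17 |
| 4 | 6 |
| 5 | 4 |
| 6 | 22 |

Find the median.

4

Cumulative frequencies: 8, 25, 31, 35, 57
n = 57, so the median is the value in position (n+1)/2 = 29.
Position 29 falls at value 4.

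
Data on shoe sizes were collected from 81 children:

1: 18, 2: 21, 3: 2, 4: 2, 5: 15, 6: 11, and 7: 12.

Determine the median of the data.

Cumulative frequencies: 18, 39, 41, 43, 58, 69, 81
n = 81, so the median is the value in position (n+1)/2 = 41.
Position 41 falls at value 3.

3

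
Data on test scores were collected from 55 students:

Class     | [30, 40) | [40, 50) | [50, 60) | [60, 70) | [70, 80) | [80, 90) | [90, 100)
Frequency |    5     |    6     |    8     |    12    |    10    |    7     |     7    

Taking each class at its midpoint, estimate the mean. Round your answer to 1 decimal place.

66.8

Midpoints: 35, 45, 55, 65, 75, 85, 95
Σfm = 5×35 + 6×45 + 8×55 + 12×65 + 10×75 + 7×85 + 7×95 = 3675
n = Σf = 55
Mean = 3675 / 55 = 66.8182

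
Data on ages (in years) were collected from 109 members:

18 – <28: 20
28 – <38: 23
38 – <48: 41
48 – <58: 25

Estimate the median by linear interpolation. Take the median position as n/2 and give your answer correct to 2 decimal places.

Cumulative frequencies: 20, 43, 84, 109
n = 109; position = n/2 = 54.5.
This falls in the class 38 – <48: L = 38, F = 43, f = 41, h = 10.
Median ≈ 38 + ((54.5 − 43) / 41) × 10 = 40.8049

40.80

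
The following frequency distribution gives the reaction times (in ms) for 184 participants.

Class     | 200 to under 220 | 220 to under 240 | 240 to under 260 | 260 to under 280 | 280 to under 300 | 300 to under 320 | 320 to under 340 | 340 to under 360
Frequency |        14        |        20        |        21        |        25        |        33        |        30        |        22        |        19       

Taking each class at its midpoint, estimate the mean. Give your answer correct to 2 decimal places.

284.35

Midpoints: 210, 230, 250, 270, 290, 310, 330, 350
Σfm = 14×210 + 20×230 + 21×250 + 25×270 + 33×290 + 30×310 + 22×330 + 19×350 = 52320
n = Σf = 184
Mean = 52320 / 184 = 284.3478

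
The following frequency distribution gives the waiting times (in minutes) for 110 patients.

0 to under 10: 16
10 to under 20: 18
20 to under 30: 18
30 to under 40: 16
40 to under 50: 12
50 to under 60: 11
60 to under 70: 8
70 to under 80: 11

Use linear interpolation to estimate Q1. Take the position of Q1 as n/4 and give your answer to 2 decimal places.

16.39

Cumulative frequencies: 16, 34, 52, 68, 80, 91, 99, 110
n = 110; position = n/4 = 27.5.
This falls in the class 10 to under 20: L = 10, F = 16, f = 18, h = 10.
Lower quartile ≈ 10 + ((27.5 − 16) / 18) × 10 = 16.3889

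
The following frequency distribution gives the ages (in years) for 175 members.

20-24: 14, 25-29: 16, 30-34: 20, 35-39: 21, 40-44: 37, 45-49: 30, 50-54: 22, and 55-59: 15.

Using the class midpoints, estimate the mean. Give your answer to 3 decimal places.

40.686

Midpoints: 22, 27, 32, 37, 42, 47, 52, 57
Σfm = 14×22 + 16×27 + 20×32 + 21×37 + 37×42 + 30×47 + 22×52 + 15×57 = 7120
n = Σf = 175
Mean = 7120 / 175 = 40.6857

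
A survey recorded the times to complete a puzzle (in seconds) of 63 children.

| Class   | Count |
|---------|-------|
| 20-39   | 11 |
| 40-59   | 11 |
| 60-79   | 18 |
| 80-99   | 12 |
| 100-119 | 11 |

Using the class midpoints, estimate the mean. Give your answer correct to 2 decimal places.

69.82

Midpoints: 29.5, 49.5, 69.5, 89.5, 109.5
Σfm = 11×29.5 + 11×49.5 + 18×69.5 + 12×89.5 + 11×109.5 = 4398.5
n = Σf = 63
Mean = 4398.5 / 63 = 69.8175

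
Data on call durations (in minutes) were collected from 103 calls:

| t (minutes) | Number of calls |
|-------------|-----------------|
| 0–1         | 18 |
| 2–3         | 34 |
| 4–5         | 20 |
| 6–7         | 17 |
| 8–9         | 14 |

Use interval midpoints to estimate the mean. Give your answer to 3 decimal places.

4.015

Midpoints: 0.5, 2.5, 4.5, 6.5, 8.5
Σfm = 18×0.5 + 34×2.5 + 20×4.5 + 17×6.5 + 14×8.5 = 413.5
n = Σf = 103
Mean = 413.5 / 103 = 4.0146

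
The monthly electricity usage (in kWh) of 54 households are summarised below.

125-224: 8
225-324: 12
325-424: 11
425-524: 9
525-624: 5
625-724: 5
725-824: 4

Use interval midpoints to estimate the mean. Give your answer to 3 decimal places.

Midpoints: 174.5, 274.5, 374.5, 474.5, 574.5, 674.5, 774.5
Σfm = 8×174.5 + 12×274.5 + 11×374.5 + 9×474.5 + 5×574.5 + 5×674.5 + 4×774.5 = 22423
n = Σf = 54
Mean = 22423 / 54 = 415.2407

415.241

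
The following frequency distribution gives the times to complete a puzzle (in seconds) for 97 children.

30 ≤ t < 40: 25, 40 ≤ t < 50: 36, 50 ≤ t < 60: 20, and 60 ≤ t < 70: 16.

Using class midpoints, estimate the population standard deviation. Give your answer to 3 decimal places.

Midpoints: 35, 45, 55, 65
n = 97, Σfm = 4635, mean = 47.7835
Σfm² = 231625
Σf(m − x̄)² = Σfm² − (Σfm)²/n = 231625 − 4635²/97 = 10148.4536
Population variance = 10148.4536 / 97 = 104.6232
Standard deviation = √104.6232 = 10.2285

10.229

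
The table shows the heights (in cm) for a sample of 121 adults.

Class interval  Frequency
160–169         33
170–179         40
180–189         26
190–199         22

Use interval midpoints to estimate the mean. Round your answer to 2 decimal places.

177.56

Midpoints: 164.5, 174.5, 184.5, 194.5
Σfm = 33×164.5 + 40×174.5 + 26×184.5 + 22×194.5 = 21484.5
n = Σf = 121
Mean = 21484.5 / 121 = 177.5579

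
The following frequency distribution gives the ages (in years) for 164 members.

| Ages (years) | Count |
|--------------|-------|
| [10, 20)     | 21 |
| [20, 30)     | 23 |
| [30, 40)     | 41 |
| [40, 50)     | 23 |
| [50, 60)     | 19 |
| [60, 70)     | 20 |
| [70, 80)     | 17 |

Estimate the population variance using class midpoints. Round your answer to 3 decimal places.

344.051

Midpoints: 15, 25, 35, 45, 55, 65, 75
n = 164, Σfm = 6980, mean = 42.5610
Σfm² = 353500
Σf(m − x̄)² = Σfm² − (Σfm)²/n = 353500 − 6980²/164 = 56424.3902
Population variance = 56424.3902 / 164 = 344.0512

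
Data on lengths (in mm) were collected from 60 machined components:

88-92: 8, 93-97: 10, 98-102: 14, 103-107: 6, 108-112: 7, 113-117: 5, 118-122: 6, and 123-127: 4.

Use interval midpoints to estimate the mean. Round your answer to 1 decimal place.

Midpoints: 90, 95, 100, 105, 110, 115, 120, 125
Σfm = 8×90 + 10×95 + 14×100 + 6×105 + 7×110 + 5×115 + 6×120 + 4×125 = 6265
n = Σf = 60
Mean = 6265 / 60 = 104.4167

104.4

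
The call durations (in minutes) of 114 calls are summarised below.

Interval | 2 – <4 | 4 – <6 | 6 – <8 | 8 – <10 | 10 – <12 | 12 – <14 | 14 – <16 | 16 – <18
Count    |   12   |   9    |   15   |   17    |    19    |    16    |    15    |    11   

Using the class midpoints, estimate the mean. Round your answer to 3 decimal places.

Midpoints: 3, 5, 7, 9, 11, 13, 15, 17
Σfm = 12×3 + 9×5 + 15×7 + 17×9 + 19×11 + 16×13 + 15×15 + 11×17 = 1168
n = Σf = 114
Mean = 1168 / 114 = 10.2456

10.246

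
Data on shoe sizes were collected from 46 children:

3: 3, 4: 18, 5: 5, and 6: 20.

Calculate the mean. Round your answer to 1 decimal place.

Values: 3, 4, 5, 6
Σfx = 3×3 + 18×4 + 5×5 + 20×6 = 226
n = Σf = 46
Mean = 226 / 46 = 4.9130

4.9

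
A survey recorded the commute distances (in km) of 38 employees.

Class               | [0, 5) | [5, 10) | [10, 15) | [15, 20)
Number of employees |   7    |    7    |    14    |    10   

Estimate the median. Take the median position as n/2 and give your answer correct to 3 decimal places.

Cumulative frequencies: 7, 14, 28, 38
n = 38; position = n/2 = 19.
This falls in the class [10, 15): L = 10, F = 14, f = 14, h = 5.
Median ≈ 10 + ((19 − 14) / 14) × 5 = 11.7857

11.786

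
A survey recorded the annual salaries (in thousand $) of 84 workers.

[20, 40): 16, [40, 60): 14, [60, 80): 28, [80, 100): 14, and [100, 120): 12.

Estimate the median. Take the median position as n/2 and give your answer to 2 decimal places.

Cumulative frequencies: 16, 30, 58, 72, 84
n = 84; position = n/2 = 42.
This falls in the class [60, 80): L = 60, F = 30, f = 28, h = 20.
Median ≈ 60 + ((42 − 30) / 28) × 20 = 68.5714

68.57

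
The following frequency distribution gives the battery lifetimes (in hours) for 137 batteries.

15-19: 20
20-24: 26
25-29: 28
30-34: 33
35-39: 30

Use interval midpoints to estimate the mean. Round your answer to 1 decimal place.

Midpoints: 17, 22, 27, 32, 37
Σfm = 20×17 + 26×22 + 28×27 + 33×32 + 30×37 = 3834
n = Σf = 137
Mean = 3834 / 137 = 27.9854

28.0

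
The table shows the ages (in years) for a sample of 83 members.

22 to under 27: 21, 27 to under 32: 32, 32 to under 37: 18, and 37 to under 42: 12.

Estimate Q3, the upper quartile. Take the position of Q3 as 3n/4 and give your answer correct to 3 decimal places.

34.569

Cumulative frequencies: 21, 53, 71, 83
n = 83; position = 3n/4 = 62.25.
This falls in the class 32 to under 37: L = 32, F = 53, f = 18, h = 5.
Upper quartile ≈ 32 + ((62.25 − 53) / 18) × 5 = 34.5694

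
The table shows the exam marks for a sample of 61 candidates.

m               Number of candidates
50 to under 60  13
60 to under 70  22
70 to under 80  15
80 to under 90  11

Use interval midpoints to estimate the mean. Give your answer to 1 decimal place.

Midpoints: 55, 65, 75, 85
Σfm = 13×55 + 22×65 + 15×75 + 11×85 = 4205
n = Σf = 61
Mean = 4205 / 61 = 68.9344

68.9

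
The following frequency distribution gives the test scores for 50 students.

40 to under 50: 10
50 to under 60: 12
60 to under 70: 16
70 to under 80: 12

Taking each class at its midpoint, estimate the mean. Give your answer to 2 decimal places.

Midpoints: 45, 55, 65, 75
Σfm = 10×45 + 12×55 + 16×65 + 12×75 = 3050
n = Σf = 50
Mean = 3050 / 50 = 61.0000

61.00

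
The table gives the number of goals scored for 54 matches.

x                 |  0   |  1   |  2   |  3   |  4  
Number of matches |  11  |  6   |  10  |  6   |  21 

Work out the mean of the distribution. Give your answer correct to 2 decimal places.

2.37

Values: 0, 1, 2, 3, 4
Σfx = 11×0 + 6×1 + 10×2 + 6×3 + 21×4 = 128
n = Σf = 54
Mean = 128 / 54 = 2.3704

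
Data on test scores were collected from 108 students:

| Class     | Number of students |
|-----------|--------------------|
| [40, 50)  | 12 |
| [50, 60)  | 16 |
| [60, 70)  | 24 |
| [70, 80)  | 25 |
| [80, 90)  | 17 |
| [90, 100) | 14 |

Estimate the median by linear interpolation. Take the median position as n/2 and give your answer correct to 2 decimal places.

Cumulative frequencies: 12, 28, 52, 77, 94, 108
n = 108; position = n/2 = 54.
This falls in the class [70, 80): L = 70, F = 52, f = 25, h = 10.
Median ≈ 70 + ((54 − 52) / 25) × 10 = 70.8000

70.80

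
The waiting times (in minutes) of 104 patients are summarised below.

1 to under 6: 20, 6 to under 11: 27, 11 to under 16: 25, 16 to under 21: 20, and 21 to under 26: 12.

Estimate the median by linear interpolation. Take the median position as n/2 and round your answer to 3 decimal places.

Cumulative frequencies: 20, 47, 72, 92, 104
n = 104; position = n/2 = 52.
This falls in the class 11 to under 16: L = 11, F = 47, f = 25, h = 5.
Median ≈ 11 + ((52 − 47) / 25) × 5 = 12.0000

12.000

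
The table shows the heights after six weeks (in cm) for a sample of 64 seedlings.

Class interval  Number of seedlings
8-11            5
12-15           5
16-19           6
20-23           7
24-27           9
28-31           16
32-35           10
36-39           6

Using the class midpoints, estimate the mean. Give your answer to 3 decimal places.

Midpoints: 9.5, 13.5, 17.5, 21.5, 25.5, 29.5, 33.5, 37.5
Σfm = 5×9.5 + 5×13.5 + 6×17.5 + 7×21.5 + 9×25.5 + 16×29.5 + 10×33.5 + 6×37.5 = 1632
n = Σf = 64
Mean = 1632 / 64 = 25.5000

25.500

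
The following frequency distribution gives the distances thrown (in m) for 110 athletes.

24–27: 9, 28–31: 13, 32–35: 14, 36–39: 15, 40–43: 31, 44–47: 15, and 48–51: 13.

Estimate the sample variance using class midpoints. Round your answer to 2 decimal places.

Midpoints: 25.5, 29.5, 33.5, 37.5, 41.5, 45.5, 49.5
n = 110, Σfm = 4257, mean = 38.7000
Σfm² = 170267.5
Σf(m − x̄)² = Σfm² − (Σfm)²/n = 170267.5 − 4257²/110 = 5521.6000
Sample variance = 5521.6000 / 109 = 50.6569

50.66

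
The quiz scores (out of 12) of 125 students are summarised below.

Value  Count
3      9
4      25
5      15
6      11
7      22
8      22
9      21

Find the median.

Cumulative frequencies: 9, 34, 49, 60, 82, 104, 125
n = 125, so the median is the value in position (n+1)/2 = 63.
Position 63 falls at value 7.

7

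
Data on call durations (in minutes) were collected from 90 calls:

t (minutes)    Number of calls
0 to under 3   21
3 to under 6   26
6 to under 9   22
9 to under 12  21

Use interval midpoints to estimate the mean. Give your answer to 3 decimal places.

Midpoints: 1.5, 4.5, 7.5, 10.5
Σfm = 21×1.5 + 26×4.5 + 22×7.5 + 21×10.5 = 534
n = Σf = 90
Mean = 534 / 90 = 5.9333

5.933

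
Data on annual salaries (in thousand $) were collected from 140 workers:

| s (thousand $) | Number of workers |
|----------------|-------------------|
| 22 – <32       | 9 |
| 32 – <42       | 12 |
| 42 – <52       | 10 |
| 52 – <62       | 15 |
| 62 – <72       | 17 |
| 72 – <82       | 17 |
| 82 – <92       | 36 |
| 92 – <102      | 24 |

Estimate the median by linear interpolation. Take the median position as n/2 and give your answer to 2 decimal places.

76.12

Cumulative frequencies: 9, 21, 31, 46, 63, 80, 116, 140
n = 140; position = n/2 = 70.
This falls in the class 72 – <82: L = 72, F = 63, f = 17, h = 10.
Median ≈ 72 + ((70 − 63) / 17) × 10 = 76.1176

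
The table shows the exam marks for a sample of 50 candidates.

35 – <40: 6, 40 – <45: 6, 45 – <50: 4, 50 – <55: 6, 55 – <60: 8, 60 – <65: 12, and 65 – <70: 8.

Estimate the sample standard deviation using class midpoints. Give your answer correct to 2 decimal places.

Midpoints: 37.5, 42.5, 47.5, 52.5, 57.5, 62.5, 67.5
n = 50, Σfm = 2735, mean = 54.7000
Σfm² = 154612.5
Σf(m − x̄)² = Σfm² − (Σfm)²/n = 154612.5 − 2735²/50 = 5008.0000
Sample variance = 5008.0000 / 49 = 102.2041
Standard deviation = √102.2041 = 10.1096

10.11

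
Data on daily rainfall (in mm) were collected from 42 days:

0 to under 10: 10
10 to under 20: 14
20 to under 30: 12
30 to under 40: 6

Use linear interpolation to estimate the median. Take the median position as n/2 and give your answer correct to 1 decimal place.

Cumulative frequencies: 10, 24, 36, 42
n = 42; position = n/2 = 21.
This falls in the class 10 to under 20: L = 10, F = 10, f = 14, h = 10.
Median ≈ 10 + ((21 − 10) / 14) × 10 = 17.8571

17.9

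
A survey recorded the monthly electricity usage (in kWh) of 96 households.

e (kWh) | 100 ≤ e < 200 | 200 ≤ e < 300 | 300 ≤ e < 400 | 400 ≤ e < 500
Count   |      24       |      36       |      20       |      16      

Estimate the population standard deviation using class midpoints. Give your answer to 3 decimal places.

Midpoints: 150, 250, 350, 450
n = 96, Σfm = 26800, mean = 279.1667
Σfm² = 8480000
Σf(m − x̄)² = Σfm² − (Σfm)²/n = 8480000 − 26800²/96 = 998333.3333
Population variance = 998333.3333 / 96 = 10399.3056
Standard deviation = √10399.3056 = 101.9770

101.977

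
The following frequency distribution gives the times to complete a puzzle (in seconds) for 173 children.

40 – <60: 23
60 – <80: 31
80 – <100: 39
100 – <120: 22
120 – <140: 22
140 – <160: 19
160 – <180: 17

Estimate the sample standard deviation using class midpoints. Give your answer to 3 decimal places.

Midpoints: 50, 70, 90, 110, 130, 150, 170
n = 173, Σfm = 17850, mean = 103.1792
Σfm² = 2082100
Σf(m − x̄)² = Σfm² − (Σfm)²/n = 2082100 − 17850²/173 = 240351.4451
Sample variance = 240351.4451 / 172 = 1397.3921
Standard deviation = √1397.3921 = 37.3817

37.382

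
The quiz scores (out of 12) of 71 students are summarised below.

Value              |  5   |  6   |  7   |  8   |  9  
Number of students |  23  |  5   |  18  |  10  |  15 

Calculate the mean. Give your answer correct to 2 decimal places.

Values: 5, 6, 7, 8, 9
Σfx = 23×5 + 5×6 + 18×7 + 10×8 + 15×9 = 486
n = Σf = 71
Mean = 486 / 71 = 6.8451

6.85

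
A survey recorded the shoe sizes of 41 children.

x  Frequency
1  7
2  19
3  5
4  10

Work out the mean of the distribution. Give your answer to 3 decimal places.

Values: 1, 2, 3, 4
Σfx = 7×1 + 19×2 + 5×3 + 10×4 = 100
n = Σf = 41
Mean = 100 / 41 = 2.4390

2.439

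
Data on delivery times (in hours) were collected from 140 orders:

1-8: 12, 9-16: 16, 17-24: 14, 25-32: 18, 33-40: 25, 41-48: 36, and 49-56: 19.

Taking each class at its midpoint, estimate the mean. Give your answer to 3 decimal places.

32.614

Midpoints: 4.5, 12.5, 20.5, 28.5, 36.5, 44.5, 52.5
Σfm = 12×4.5 + 16×12.5 + 14×20.5 + 18×28.5 + 25×36.5 + 36×44.5 + 19×52.5 = 4566
n = Σf = 140
Mean = 4566 / 140 = 32.6143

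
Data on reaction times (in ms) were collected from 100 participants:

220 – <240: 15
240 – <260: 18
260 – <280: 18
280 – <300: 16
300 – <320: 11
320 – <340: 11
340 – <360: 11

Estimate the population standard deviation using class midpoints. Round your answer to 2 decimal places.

Midpoints: 230, 250, 270, 290, 310, 330, 350
n = 100, Σfm = 28340, mean = 283.4000
Σfm² = 8178800
Σf(m − x̄)² = Σfm² − (Σfm)²/n = 8178800 − 28340²/100 = 147244.0000
Population variance = 147244.0000 / 100 = 1472.4400
Standard deviation = √1472.4400 = 38.3724

38.37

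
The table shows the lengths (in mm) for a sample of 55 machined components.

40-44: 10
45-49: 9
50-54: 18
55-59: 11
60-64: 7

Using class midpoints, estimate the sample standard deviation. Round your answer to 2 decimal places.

Midpoints: 42, 47, 52, 57, 62
n = 55, Σfm = 2840, mean = 51.6364
Σfm² = 148840
Σf(m − x̄)² = Σfm² − (Σfm)²/n = 148840 − 2840²/55 = 2192.7273
Sample variance = 2192.7273 / 54 = 40.6061
Standard deviation = √40.6061 = 6.3723

6.37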